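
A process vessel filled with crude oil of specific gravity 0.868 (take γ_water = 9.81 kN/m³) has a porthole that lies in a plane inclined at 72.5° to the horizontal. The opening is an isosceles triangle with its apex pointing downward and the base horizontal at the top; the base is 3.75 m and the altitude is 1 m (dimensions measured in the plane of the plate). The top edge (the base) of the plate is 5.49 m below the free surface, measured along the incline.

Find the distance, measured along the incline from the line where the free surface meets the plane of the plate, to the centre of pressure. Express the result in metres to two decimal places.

y_p = 5.83 m

γ = 0.868 × 9.81 = 8.51508 kN/m³.
Let θ = 72.5° be the plate's angle to the horizontal; measure y along the incline from where the plane meets the free surface. Vertical depth h = y·sinθ with sinθ = 0.953717.
With the apex down, the centroid sits h/3 = 1/3 = 0.333333 m below the base (the top edge), so y_c = 5.49 + 0.333333 = 5.82333 m and h_c = 5.82333 × 0.953717 = 5.55381 m.
A = ½ × 3.75 × 1 = 1.875 m².
Resultant F = γ·h_c·A = 8.51508 × 5.55381 × 1.875 = 88.6709 kN.
I_c = b·h³/36 = 3.75 × 1³/36 = 0.104167 m⁴.
Centre of pressure: y_p = y_c + I_c/(y_c·A) = 5.82333 + 0.104167/(5.82333 × 1.875) = 5.82333 + 0.0095402 = 5.83287 m along the plane.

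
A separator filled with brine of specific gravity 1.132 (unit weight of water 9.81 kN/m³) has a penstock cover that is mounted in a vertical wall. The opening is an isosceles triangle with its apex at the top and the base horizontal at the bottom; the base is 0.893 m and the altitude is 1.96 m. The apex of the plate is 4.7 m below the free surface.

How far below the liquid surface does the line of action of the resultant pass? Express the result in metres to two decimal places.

h_p = 6.04 m

γ = 1.132 × 9.81 = 11.10492 kN/m³.
With the apex up, the centroid sits 2h/3 = 2 × 1.96/3 = 1.30667 m below the apex, so the centroid depth is h_c = 4.7 + 1.30667 = 6.00667 m.
A = ½ × 0.893 × 1.96 = 0.87514 m².
Resultant F = γ·h_c·A = 11.10492 × 6.00667 × 0.87514 = 58.375 kN.
I_c = b·h³/36 = 0.893 × 1.96³/36 = 0.186774 m⁴.
Centre of pressure: y_p = y_c + I_c/(y_c·A) = 6.00667 + 0.186774/(6.00667 × 0.87514) = 6.00667 + 0.0355308 = 6.0422 m along the plane.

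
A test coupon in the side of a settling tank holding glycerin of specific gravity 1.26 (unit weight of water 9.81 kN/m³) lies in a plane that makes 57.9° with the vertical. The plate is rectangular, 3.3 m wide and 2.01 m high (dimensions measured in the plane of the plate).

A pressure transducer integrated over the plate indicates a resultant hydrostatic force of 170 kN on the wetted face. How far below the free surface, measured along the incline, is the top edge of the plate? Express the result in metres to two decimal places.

y_top ≈ 2.90 m

γ = 1.26 × 9.81 = 12.3606 kN/m³.
A = 3.3 × 2.01 = 6.633 m².
From F = γ·h_c·A, the centroid depth is h_c = 170/(12.3606 × 6.633) = 2.07348 m.
The plate makes 57.9° with the vertical, i.e. θ = 90° − 57.9° = 32.1° to the horizontal. Measuring y along the incline from the free-surface line, vertical depth h = y·sinθ with sinθ = 0.531399.
Along the incline, y_c = h_c/sinθ = 2.07348/0.531399 = 3.90193 m.
The centroid lies 2.01/2 = 1.005 m below the top edge, so the top edge sits at y_top = 3.90193 − 1.005 = 2.89693 m along the incline.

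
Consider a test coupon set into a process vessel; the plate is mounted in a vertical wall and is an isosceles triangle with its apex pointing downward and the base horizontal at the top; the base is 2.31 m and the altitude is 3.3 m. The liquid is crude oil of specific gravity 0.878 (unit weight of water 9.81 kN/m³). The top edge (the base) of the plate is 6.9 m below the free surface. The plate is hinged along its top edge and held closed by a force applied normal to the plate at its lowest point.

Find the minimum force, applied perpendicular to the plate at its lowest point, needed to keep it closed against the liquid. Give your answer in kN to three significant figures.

P ≈ 93.6 kN

γ = 0.878 × 9.81 = 8.61318 kN/m³.
With the apex down, the centroid sits h/3 = 3.3/3 = 1.1 m below the base (the top edge), so the centroid depth is h_c = 6.9 + 1.1 = 8 m.
A = ½ × 2.31 × 3.3 = 3.8115 m².
Resultant F = γ·h_c·A = 8.61318 × 8 × 3.8115 = 262.633 kN.
I_c = b·h³/36 = 2.31 × 3.3³/36 = 2.30596 m⁴.
Centre of pressure: y_p = y_c + I_c/(y_c·A) = 8 + 2.30596/(8 × 3.8115) = 8 + 0.0756251 = 8.07563 m along the plane.
The resultant acts 1.1 + 0.0756251 = 1.17563 m (along the plate) below the hinge at the top edge, so the moment about the hinge is M = F × 1.17563 = 262.633 × 1.17563 = 308.759 kN·m.
A normal force at the bottom, 3.3 m from the hinge, must supply this moment: P = 308.759/3.3 = 93.5633 kN.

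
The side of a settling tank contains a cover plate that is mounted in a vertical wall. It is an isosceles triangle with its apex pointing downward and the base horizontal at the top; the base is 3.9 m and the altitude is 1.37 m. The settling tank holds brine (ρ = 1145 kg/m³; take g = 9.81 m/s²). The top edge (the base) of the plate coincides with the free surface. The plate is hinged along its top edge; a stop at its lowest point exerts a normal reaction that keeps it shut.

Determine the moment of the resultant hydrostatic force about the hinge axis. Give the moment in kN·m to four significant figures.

γ = ρg = 1145 × 9.81 / 1000 = 11.23245 kN/m³.
With the apex down, the centroid sits h/3 = 1.37/3 = 0.456667 m below the base (the top edge), so the centroid depth is h_c = 0.456667 m.
A = ½ × 3.9 × 1.37 = 2.6715 m².
Resultant F = γ·h_c·A = 11.23245 × 0.456667 × 2.6715 = 13.7034 kN.
I_c = b·h³/36 = 3.9 × 1.37³/36 = 0.278563 m⁴.
Centre of pressure: y_p = y_c + I_c/(y_c·A) = 0.456667 + 0.278563/(0.456667 × 2.6715) = 0.456667 + 0.228333 = 0.685 m along the plane.
The resultant acts 0.456667 + 0.228333 = 0.685 m (along the plate) below the hinge at the top edge, so the moment about the hinge is M = F × 0.685 = 13.7034 × 0.685 = 9.38683 kN·m.

M ≈ 9.387 kN·m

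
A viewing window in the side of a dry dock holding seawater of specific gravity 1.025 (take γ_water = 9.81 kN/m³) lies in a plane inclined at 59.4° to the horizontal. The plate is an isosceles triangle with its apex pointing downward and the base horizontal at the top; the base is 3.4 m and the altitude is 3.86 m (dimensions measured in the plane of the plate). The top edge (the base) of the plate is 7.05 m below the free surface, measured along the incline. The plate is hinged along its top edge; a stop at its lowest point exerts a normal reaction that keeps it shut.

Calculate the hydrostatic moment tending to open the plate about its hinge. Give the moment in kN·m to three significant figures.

γ = 1.025 × 9.81 = 10.05525 kN/m³.
Let θ = 59.4° be the plate's angle to the horizontal; measure y along the incline from where the plane meets the free surface. Vertical depth h = y·sinθ with sinθ = 0.860742.
With the apex down, the centroid sits h/3 = 3.86/3 = 1.28667 m below the base (the top edge), so y_c = 7.05 + 1.28667 = 8.33667 m and h_c = 8.33667 × 0.860742 = 7.17572 m.
A = ½ × 3.4 × 3.86 = 6.562 m².
Resultant F = γ·h_c·A = 10.05525 × 7.17572 × 6.562 = 473.472 kN.
I_c = b·h³/36 = 3.4 × 3.86³/36 = 5.43173 m⁴.
Centre of pressure: y_p = y_c + I_c/(y_c·A) = 8.33667 + 5.43173/(8.33667 × 6.562) = 8.33667 + 0.0992909 = 8.43596 m along the plane.
The resultant acts 1.28667 + 0.0992909 = 1.38596 m (along the plate) below the hinge at the top edge, so the moment about the hinge is M = F × 1.38596 = 473.472 × 1.38596 = 656.213 kN·m.

M ≈ 656 kN·m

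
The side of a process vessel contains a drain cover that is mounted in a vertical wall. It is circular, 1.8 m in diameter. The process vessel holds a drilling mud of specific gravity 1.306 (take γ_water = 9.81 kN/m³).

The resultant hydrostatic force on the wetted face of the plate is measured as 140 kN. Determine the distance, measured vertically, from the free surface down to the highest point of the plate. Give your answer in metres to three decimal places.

γ = 1.306 × 9.81 = 12.81186 kN/m³.
A = π(0.9)² = 2.54469 m².
From F = γ·h_c·A, the centroid depth is h_c = 140/(12.81186 × 2.54469) = 4.29419 m.
The centroid is at the centre, 0.9 m below the top of the plate, so the highest point sits at h_top = 4.29419 − 0.9 = 3.39419 m below the surface.

d_top ≈ 3.394 m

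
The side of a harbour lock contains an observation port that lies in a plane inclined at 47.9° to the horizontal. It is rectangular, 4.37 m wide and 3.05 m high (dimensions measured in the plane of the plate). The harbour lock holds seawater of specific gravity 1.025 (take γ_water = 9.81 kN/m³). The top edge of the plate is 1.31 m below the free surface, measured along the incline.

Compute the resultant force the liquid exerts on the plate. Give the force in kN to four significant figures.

γ = 1.025 × 9.81 = 10.05525 kN/m³.
Let θ = 47.9° be the plate's angle to the horizontal; measure y along the incline from where the plane meets the free surface. Vertical depth h = y·sinθ with sinθ = 0.741976.
The centroid lies 3.05/2 = 1.525 m below the top edge, so y_c = 1.31 + 1.525 = 2.835 m and h_c = 2.835 × 0.741976 = 2.1035 m.
A = 4.37 × 3.05 = 13.3285 m².
Resultant F = γ·h_c·A = 10.05525 × 2.1035 × 13.3285 = 281.914 kN.

F ≈ 281.9 kN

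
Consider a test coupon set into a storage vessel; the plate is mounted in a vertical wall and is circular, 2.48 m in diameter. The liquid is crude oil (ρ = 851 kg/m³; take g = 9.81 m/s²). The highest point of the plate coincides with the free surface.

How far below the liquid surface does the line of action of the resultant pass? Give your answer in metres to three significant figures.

γ = ρg = 851 × 9.81 / 1000 = 8.34831 kN/m³.
The centroid is at the centre, 1.24 m below the top of the plate, so the centroid depth is h_c = 1.24 m.
A = π(1.24)² = 4.83051 m².
Resultant F = γ·h_c·A = 8.34831 × 1.24 × 4.83051 = 50.005 kN.
I_c = πr⁴/4 = π × 1.24⁴/4 = 1.85685 m⁴.
Centre of pressure: y_p = y_c + I_c/(y_c·A) = 1.24 + 1.85685/(1.24 × 4.83051) = 1.24 + 0.31 = 1.55 m along the plane.

h_p = 1.55 m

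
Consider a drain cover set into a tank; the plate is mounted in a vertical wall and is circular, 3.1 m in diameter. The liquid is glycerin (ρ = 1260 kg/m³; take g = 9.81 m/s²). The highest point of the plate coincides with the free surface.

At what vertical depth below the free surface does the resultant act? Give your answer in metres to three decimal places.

h_p = 1.938 m

γ = ρg = 1260 × 9.81 / 1000 = 12.3606 kN/m³.
The centroid is at the centre, 1.55 m below the top of the plate, so the centroid depth is h_c = 1.55 m.
A = π(1.55)² = 7.54768 m².
Resultant F = γ·h_c·A = 12.3606 × 1.55 × 7.54768 = 144.605 kN.
I_c = πr⁴/4 = π × 1.55⁴/4 = 4.53332 m⁴.
Centre of pressure: y_p = y_c + I_c/(y_c·A) = 1.55 + 4.53332/(1.55 × 7.54768) = 1.55 + 0.3875 = 1.9375 m along the plane.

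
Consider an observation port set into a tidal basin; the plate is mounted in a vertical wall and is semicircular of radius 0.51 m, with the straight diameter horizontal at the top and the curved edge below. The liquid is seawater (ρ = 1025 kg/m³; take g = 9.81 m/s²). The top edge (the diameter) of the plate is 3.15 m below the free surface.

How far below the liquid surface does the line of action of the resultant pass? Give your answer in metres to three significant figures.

h_p = 3.37 m

γ = ρg = 1025 × 9.81 / 1000 = 10.05525 kN/m³.
The centroid of a semicircle lies 4r/(3π) = 0.216451 m from the diameter, here below the top edge, so the centroid depth is h_c = 3.15 + 0.216451 = 3.36645 m.
A = πr²/2 = π × 0.51²/2 = 0.408564 m².
Resultant F = γ·h_c·A = 10.05525 × 3.36645 × 0.408564 = 13.8301 kN.
I_c = (π/8 − 8/(9π))·r⁴ = 0.109757 × 0.51⁴ = 0.00742528 m⁴.
Centre of pressure: y_p = y_c + I_c/(y_c·A) = 3.36645 + 0.00742528/(3.36645 × 0.408564) = 3.36645 + 0.00539859 = 3.37185 m along the plane.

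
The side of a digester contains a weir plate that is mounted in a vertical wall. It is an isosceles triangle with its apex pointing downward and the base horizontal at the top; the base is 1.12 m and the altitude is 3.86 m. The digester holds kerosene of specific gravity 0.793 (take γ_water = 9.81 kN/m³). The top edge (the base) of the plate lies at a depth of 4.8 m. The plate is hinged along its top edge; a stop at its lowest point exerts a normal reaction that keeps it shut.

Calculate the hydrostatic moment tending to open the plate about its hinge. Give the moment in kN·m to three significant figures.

γ = 0.793 × 9.81 = 7.77933 kN/m³.
With the apex down, the centroid sits h/3 = 3.86/3 = 1.28667 m below the base (the top edge), so the centroid depth is h_c = 4.8 + 1.28667 = 6.08667 m.
A = ½ × 1.12 × 3.86 = 2.1616 m².
Resultant F = γ·h_c·A = 7.77933 × 6.08667 × 2.1616 = 102.352 kN.
I_c = b·h³/36 = 1.12 × 3.86³/36 = 1.78928 m⁴.
Centre of pressure: y_p = y_c + I_c/(y_c·A) = 6.08667 + 1.78928/(6.08667 × 2.1616) = 6.08667 + 0.135995 = 6.22267 m along the plane.
The resultant acts 1.28667 + 0.135995 = 1.42267 m (along the plate) below the hinge at the top edge, so the moment about the hinge is M = F × 1.42267 = 102.352 × 1.42267 = 145.613 kN·m.

M ≈ 146 kN·m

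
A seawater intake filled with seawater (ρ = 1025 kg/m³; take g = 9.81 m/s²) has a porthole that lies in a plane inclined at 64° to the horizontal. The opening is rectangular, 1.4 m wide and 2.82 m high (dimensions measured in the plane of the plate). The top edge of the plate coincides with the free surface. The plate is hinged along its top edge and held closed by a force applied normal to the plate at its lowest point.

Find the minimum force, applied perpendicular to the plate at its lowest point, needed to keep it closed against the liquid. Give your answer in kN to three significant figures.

γ = ρg = 1025 × 9.81 / 1000 = 10.05525 kN/m³.
Let θ = 64° be the plate's angle to the horizontal; measure y along the incline from where the plane meets the free surface. Vertical depth h = y·sinθ with sinθ = 0.898794.
The centroid lies 2.82/2 = 1.41 m below the top edge, so y_c = 1.41 m and h_c = 1.41 × 0.898794 = 1.2673 m.
A = 1.4 × 2.82 = 3.948 m².
Resultant F = γ·h_c·A = 10.05525 × 1.2673 × 3.948 = 50.3094 kN.
I_c = b·h³/12 = 1.4 × 2.82³/12 = 2.61634 m⁴.
Centre of pressure: y_p = y_c + I_c/(y_c·A) = 1.41 + 2.61634/(1.41 × 3.948) = 1.41 + 0.47 = 1.88 m along the plane.
The resultant acts 1.41 + 0.47 = 1.88 m (along the plate) below the hinge at the top edge, so the moment about the hinge is M = F × 1.88 = 50.3094 × 1.88 = 94.5817 kN·m.
A normal force at the bottom, 2.82 m from the hinge, must supply this moment: P = 94.5817/2.82 = 33.5396 kN.

P ≈ 33.5 kN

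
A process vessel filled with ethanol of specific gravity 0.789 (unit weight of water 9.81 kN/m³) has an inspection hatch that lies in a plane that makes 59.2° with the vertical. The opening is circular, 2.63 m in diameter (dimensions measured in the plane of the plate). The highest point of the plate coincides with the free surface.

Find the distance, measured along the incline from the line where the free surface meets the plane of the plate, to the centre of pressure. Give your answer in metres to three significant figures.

γ = 0.789 × 9.81 = 7.74009 kN/m³.
The plate makes 59.2° with the vertical, i.e. θ = 90° − 59.2° = 30.8° to the horizontal. Measuring y along the incline from the free-surface line, vertical depth h = y·sinθ with sinθ = 0.512043.
The centroid is at the centre, 1.315 m below the top of the plate, so y_c = 1.315 m and h_c = 1.315 × 0.512043 = 0.673337 m.
A = π(1.315)² = 5.43252 m².
Resultant F = γ·h_c·A = 7.74009 × 0.673337 × 5.43252 = 28.3126 kN.
I_c = πr⁴/4 = π × 1.315⁴/4 = 2.34851 m⁴.
Centre of pressure: y_p = y_c + I_c/(y_c·A) = 1.315 + 2.34851/(1.315 × 5.43252) = 1.315 + 0.32875 = 1.64375 m along the plane.

y_p = 1.64 m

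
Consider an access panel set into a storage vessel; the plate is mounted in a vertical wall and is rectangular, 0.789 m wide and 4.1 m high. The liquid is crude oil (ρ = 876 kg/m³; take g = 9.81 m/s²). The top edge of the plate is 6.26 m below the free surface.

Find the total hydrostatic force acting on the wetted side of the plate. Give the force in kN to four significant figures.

F ≈ 231.0 kN

γ = ρg = 876 × 9.81 / 1000 = 8.59356 kN/m³.
The centroid lies 4.1/2 = 2.05 m below the top edge, so the centroid depth is h_c = 6.26 + 2.05 = 8.31 m.
A = 0.789 × 4.1 = 3.2349 m².
Resultant F = γ·h_c·A = 8.59356 × 8.31 × 3.2349 = 231.012 kN.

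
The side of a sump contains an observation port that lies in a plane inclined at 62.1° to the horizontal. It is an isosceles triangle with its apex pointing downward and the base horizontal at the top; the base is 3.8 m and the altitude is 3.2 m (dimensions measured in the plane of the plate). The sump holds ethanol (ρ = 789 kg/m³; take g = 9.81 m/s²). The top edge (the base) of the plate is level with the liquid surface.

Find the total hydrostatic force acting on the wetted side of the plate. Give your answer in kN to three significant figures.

F ≈ 44.4 kN

γ = ρg = 789 × 9.81 / 1000 = 7.74009 kN/m³.
Let θ = 62.1° be the plate's angle to the horizontal; measure y along the incline from where the plane meets the free surface. Vertical depth h = y·sinθ with sinθ = 0.883766.
With the apex down, the centroid sits h/3 = 3.2/3 = 1.06667 m below the base (the top edge), so y_c = 1.06667 m and h_c = 1.06667 × 0.883766 = 0.942687 m.
A = ½ × 3.8 × 3.2 = 6.08 m².
Resultant F = γ·h_c·A = 7.74009 × 0.942687 × 6.08 = 44.3626 kN.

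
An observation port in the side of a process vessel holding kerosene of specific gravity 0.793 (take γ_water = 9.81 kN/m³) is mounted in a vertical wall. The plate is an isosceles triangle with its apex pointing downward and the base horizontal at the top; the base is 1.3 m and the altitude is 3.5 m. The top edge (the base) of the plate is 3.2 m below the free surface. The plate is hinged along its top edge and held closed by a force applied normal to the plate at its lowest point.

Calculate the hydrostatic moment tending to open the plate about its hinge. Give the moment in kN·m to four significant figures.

M ≈ 102.2 kN·m

γ = 0.793 × 9.81 = 7.77933 kN/m³.
With the apex down, the centroid sits h/3 = 3.5/3 = 1.16667 m below the base (the top edge), so the centroid depth is h_c = 3.2 + 1.16667 = 4.36667 m.
A = ½ × 1.3 × 3.5 = 2.275 m².
Resultant F = γ·h_c·A = 7.77933 × 4.36667 × 2.275 = 77.2812 kN.
I_c = b·h³/36 = 1.3 × 3.5³/36 = 1.54826 m⁴.
Centre of pressure: y_p = y_c + I_c/(y_c·A) = 4.36667 + 1.54826/(4.36667 × 2.275) = 4.36667 + 0.155852 = 4.52252 m along the plane.
The resultant acts 1.16667 + 0.155852 = 1.32252 m (along the plate) below the hinge at the top edge, so the moment about the hinge is M = F × 1.32252 = 77.2812 × 1.32252 = 102.206 kN·m.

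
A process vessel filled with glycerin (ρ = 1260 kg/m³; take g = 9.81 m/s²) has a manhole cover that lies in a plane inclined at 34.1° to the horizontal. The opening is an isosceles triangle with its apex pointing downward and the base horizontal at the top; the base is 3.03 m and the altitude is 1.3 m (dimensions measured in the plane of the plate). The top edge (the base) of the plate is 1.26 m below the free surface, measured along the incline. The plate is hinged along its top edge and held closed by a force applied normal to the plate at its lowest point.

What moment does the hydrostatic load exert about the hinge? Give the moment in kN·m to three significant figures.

M ≈ 11.3 kN·m

γ = ρg = 1260 × 9.81 / 1000 = 12.3606 kN/m³.
Let θ = 34.1° be the plate's angle to the horizontal; measure y along the incline from where the plane meets the free surface. Vertical depth h = y·sinθ with sinθ = 0.560639.
With the apex down, the centroid sits h/3 = 1.3/3 = 0.433333 m below the base (the top edge), so y_c = 1.26 + 0.433333 = 1.69333 m and h_c = 1.69333 × 0.560639 = 0.949347 m.
A = ½ × 3.03 × 1.3 = 1.9695 m².
Resultant F = γ·h_c·A = 12.3606 × 0.949347 × 1.9695 = 23.1111 kN.
I_c = b·h³/36 = 3.03 × 1.3³/36 = 0.184914 m⁴.
Centre of pressure: y_p = y_c + I_c/(y_c·A) = 1.69333 + 0.184914/(1.69333 × 1.9695) = 1.69333 + 0.0554463 = 1.74878 m along the plane.
The resultant acts 0.433333 + 0.0554463 = 0.488779 m (along the plate) below the hinge at the top edge, so the moment about the hinge is M = F × 0.488779 = 23.1111 × 0.488779 = 11.2962 kN·m.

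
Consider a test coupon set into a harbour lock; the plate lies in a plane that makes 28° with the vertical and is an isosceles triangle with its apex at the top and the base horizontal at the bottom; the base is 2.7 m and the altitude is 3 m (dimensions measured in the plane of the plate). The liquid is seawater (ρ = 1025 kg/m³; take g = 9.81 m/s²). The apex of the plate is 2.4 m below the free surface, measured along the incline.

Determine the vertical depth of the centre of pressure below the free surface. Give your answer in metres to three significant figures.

h_p = 3.99 m

γ = ρg = 1025 × 9.81 / 1000 = 10.05525 kN/m³.
The plate makes 28° with the vertical, i.e. θ = 90° − 28° = 62° to the horizontal. Measuring y along the incline from the free-surface line, vertical depth h = y·sinθ with sinθ = 0.882948.
With the apex up, the centroid sits 2h/3 = 2 × 3/3 = 2 m below the apex, so y_c = 2.4 + 2 = 4.4 m and h_c = 4.4 × 0.882948 = 3.88497 m.
A = ½ × 2.7 × 3 = 4.05 m².
Resultant F = γ·h_c·A = 10.05525 × 3.88497 × 4.05 = 158.211 kN.
I_c = b·h³/36 = 2.7 × 3³/36 = 2.025 m⁴.
Centre of pressure: y_p = y_c + I_c/(y_c·A) = 4.4 + 2.025/(4.4 × 4.05) = 4.4 + 0.113636 = 4.51364 m along the plane.
Vertically, h_p = y_p·sinθ = 4.51364 × 0.882948 = 3.98531 m.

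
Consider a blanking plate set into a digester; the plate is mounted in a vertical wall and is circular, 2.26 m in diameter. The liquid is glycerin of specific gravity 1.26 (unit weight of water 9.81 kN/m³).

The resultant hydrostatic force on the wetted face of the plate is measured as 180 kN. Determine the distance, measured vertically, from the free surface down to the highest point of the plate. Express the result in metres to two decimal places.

γ = 1.26 × 9.81 = 12.3606 kN/m³.
A = π(1.13)² = 4.0115 m².
From F = γ·h_c·A, the centroid depth is h_c = 180/(12.3606 × 4.0115) = 3.63016 m.
The centroid is at the centre, 1.13 m below the top of the plate, so the highest point sits at h_top = 3.63016 − 1.13 = 2.50016 m below the surface.

d_top ≈ 2.50 m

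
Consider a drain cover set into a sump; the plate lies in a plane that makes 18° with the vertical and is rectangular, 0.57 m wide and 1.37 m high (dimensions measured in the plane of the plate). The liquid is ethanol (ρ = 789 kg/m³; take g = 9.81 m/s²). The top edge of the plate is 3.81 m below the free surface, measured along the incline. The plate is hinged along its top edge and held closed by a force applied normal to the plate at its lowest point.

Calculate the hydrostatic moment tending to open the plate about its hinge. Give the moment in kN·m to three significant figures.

M ≈ 18.6 kN·m

γ = ρg = 789 × 9.81 / 1000 = 7.74009 kN/m³.
The plate makes 18° with the vertical, i.e. θ = 90° − 18° = 72° to the horizontal. Measuring y along the incline from the free-surface line, vertical depth h = y·sinθ with sinθ = 0.951057.
The centroid lies 1.37/2 = 0.685 m below the top edge, so y_c = 3.81 + 0.685 = 4.495 m and h_c = 4.495 × 0.951057 = 4.275 m.
A = 0.57 × 1.37 = 0.7809 m².
Resultant F = γ·h_c·A = 7.74009 × 4.275 × 0.7809 = 25.8391 kN.
I_c = b·h³/12 = 0.57 × 1.37³/12 = 0.122139 m⁴.
Centre of pressure: y_p = y_c + I_c/(y_c·A) = 4.495 + 0.122139/(4.495 × 0.7809) = 4.495 + 0.034796 = 4.5298 m along the plane.
The resultant acts 0.685 + 0.034796 = 0.719796 m (along the plate) below the hinge at the top edge, so the moment about the hinge is M = F × 0.719796 = 25.8391 × 0.719796 = 18.5989 kN·m.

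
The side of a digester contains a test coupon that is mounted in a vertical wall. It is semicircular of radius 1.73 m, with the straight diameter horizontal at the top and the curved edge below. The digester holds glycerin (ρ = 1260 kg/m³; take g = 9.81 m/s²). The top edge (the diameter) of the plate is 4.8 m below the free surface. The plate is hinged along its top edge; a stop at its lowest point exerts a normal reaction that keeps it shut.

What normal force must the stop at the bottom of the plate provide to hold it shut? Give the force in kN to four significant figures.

γ = ρg = 1260 × 9.81 / 1000 = 12.3606 kN/m³.
The centroid of a semicircle lies 4r/(3π) = 0.734235 m from the diameter, here below the top edge, so the centroid depth is h_c = 4.8 + 0.734235 = 5.53423 m.
A = πr²/2 = π × 1.73²/2 = 4.70124 m².
Resultant F = γ·h_c·A = 12.3606 × 5.53423 × 4.70124 = 321.595 kN.
I_c = (π/8 − 8/(9π))·r⁴ = 0.109757 × 1.73⁴ = 0.983143 m⁴.
Centre of pressure: y_p = y_c + I_c/(y_c·A) = 5.53423 + 0.983143/(5.53423 × 4.70124) = 5.53423 + 0.0377874 = 5.57202 m along the plane.
The resultant acts 0.734235 + 0.0377874 = 0.772022 m (along the plate) below the hinge at the top edge, so the moment about the hinge is M = F × 0.772022 = 321.595 × 0.772022 = 248.278 kN·m.
A normal force at the bottom, 1.73 m from the hinge, must supply this moment: P = 248.278/1.73 = 143.513 kN.

P ≈ 143.5 kN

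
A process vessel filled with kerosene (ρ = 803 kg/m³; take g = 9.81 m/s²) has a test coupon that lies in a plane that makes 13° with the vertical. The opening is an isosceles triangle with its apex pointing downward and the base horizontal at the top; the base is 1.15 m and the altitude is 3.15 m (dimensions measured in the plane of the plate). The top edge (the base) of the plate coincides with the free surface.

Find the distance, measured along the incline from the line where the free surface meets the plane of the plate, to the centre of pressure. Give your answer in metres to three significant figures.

y_p = 1.58 m

γ = ρg = 803 × 9.81 / 1000 = 7.87743 kN/m³.
The plate makes 13° with the vertical, i.e. θ = 90° − 13° = 77° to the horizontal. Measuring y along the incline from the free-surface line, vertical depth h = y·sinθ with sinθ = 0.974370.
With the apex down, the centroid sits h/3 = 3.15/3 = 1.05 m below the base (the top edge), so y_c = 1.05 m and h_c = 1.05 × 0.974370 = 1.02309 m.
A = ½ × 1.15 × 3.15 = 1.81125 m².
Resultant F = γ·h_c·A = 7.87743 × 1.02309 × 1.81125 = 14.5974 kN.
I_c = b·h³/36 = 1.15 × 3.15³/36 = 0.998452 m⁴.
Centre of pressure: y_p = y_c + I_c/(y_c·A) = 1.05 + 0.998452/(1.05 × 1.81125) = 1.05 + 0.525 = 1.575 m along the plane.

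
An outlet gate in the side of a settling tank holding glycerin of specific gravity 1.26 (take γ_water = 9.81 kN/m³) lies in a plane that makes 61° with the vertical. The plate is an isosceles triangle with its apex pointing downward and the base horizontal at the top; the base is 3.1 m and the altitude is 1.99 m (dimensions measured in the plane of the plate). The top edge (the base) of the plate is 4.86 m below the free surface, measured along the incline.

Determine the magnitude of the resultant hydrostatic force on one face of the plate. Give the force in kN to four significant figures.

γ = 1.26 × 9.81 = 12.3606 kN/m³.
The plate makes 61° with the vertical, i.e. θ = 90° − 61° = 29° to the horizontal. Measuring y along the incline from the free-surface line, vertical depth h = y·sinθ with sinθ = 0.484810.
With the apex down, the centroid sits h/3 = 1.99/3 = 0.663333 m below the base (the top edge), so y_c = 4.86 + 0.663333 = 5.52333 m and h_c = 5.52333 × 0.484810 = 2.67777 m.
A = ½ × 3.1 × 1.99 = 3.0845 m².
Resultant F = γ·h_c·A = 12.3606 × 2.67777 × 3.0845 = 102.093 kN.

F ≈ 102.1 kN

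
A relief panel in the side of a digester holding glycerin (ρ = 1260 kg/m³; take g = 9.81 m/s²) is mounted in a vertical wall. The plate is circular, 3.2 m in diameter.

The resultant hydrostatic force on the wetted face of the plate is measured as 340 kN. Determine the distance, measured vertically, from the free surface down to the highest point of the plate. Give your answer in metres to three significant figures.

γ = ρg = 1260 × 9.81 / 1000 = 12.3606 kN/m³.
A = π(1.6)² = 8.04248 m².
From F = γ·h_c·A, the centroid depth is h_c = 340/(12.3606 × 8.04248) = 3.42018 m.
The centroid is at the centre, 1.6 m below the top of the plate, so the highest point sits at h_top = 3.42018 − 1.6 = 1.82018 m below the surface.

d_top ≈ 1.82 m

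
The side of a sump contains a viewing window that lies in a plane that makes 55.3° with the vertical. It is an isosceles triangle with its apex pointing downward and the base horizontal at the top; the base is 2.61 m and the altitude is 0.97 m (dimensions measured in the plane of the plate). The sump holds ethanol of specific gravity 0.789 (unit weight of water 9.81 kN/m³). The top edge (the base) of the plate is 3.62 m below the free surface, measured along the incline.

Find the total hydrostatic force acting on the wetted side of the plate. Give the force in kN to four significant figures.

F ≈ 21.99 kN

γ = 0.789 × 9.81 = 7.74009 kN/m³.
The plate makes 55.3° with the vertical, i.e. θ = 90° − 55.3° = 34.7° to the horizontal. Measuring y along the incline from the free-surface line, vertical depth h = y·sinθ with sinθ = 0.569280.
With the apex down, the centroid sits h/3 = 0.97/3 = 0.323333 m below the base (the top edge), so y_c = 3.62 + 0.323333 = 3.94333 m and h_c = 3.94333 × 0.569280 = 2.24486 m.
A = ½ × 2.61 × 0.97 = 1.26585 m².
Resultant F = γ·h_c·A = 7.74009 × 2.24486 × 1.26585 = 21.9947 kN.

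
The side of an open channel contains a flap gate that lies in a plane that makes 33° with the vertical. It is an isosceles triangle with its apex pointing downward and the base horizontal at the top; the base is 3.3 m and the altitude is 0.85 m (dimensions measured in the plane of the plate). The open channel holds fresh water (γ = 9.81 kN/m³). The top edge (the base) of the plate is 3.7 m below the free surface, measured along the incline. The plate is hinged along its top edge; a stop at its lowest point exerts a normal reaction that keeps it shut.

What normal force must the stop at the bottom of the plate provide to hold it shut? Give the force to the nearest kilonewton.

γ = 9.81 kN/m³.
The plate makes 33° with the vertical, i.e. θ = 90° − 33° = 57° to the horizontal. Measuring y along the incline from the free-surface line, vertical depth h = y·sinθ with sinθ = 0.838671.
With the apex down, the centroid sits h/3 = 0.85/3 = 0.283333 m below the base (the top edge), so y_c = 3.7 + 0.283333 = 3.98333 m and h_c = 3.98333 × 0.838671 = 3.3407 m.
A = ½ × 3.3 × 0.85 = 1.4025 m².
Resultant F = γ·h_c·A = 9.81 × 3.3407 × 1.4025 = 45.9631 kN.
I_c = b·h³/36 = 3.3 × 0.85³/36 = 0.0562948 m⁴.
Centre of pressure: y_p = y_c + I_c/(y_c·A) = 3.98333 + 0.0562948/(3.98333 × 1.4025) = 3.98333 + 0.0100767 = 3.99341 m along the plane.
The resultant acts 0.283333 + 0.0100767 = 0.29341 m (along the plate) below the hinge at the top edge, so the moment about the hinge is M = F × 0.29341 = 45.9631 × 0.29341 = 13.486 kN·m.
A normal force at the bottom, 0.85 m from the hinge, must supply this moment: P = 13.486/0.85 = 15.8659 kN.

P ≈ 16 kN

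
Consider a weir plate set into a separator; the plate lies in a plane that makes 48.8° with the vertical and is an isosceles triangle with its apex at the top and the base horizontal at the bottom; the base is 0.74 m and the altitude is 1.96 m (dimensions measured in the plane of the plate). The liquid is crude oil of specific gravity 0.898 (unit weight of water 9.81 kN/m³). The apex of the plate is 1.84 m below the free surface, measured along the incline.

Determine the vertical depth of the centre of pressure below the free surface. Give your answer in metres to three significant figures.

γ = 0.898 × 9.81 = 8.80938 kN/m³.
The plate makes 48.8° with the vertical, i.e. θ = 90° − 48.8° = 41.2° to the horizontal. Measuring y along the incline from the free-surface line, vertical depth h = y·sinθ with sinθ = 0.658689.
With the apex up, the centroid sits 2h/3 = 2 × 1.96/3 = 1.30667 m below the apex, so y_c = 1.84 + 1.30667 = 3.14667 m and h_c = 3.14667 × 0.658689 = 2.07268 m.
A = ½ × 0.74 × 1.96 = 0.7252 m².
Resultant F = γ·h_c·A = 8.80938 × 2.07268 × 0.7252 = 13.2414 kN.
I_c = b·h³/36 = 0.74 × 1.96³/36 = 0.154774 m⁴.
Centre of pressure: y_p = y_c + I_c/(y_c·A) = 3.14667 + 0.154774/(3.14667 × 0.7252) = 3.14667 + 0.0678249 = 3.21449 m along the plane.
Vertically, h_p = y_p·sinθ = 3.21449 × 0.658689 = 2.11735 m.

h_p = 2.12 m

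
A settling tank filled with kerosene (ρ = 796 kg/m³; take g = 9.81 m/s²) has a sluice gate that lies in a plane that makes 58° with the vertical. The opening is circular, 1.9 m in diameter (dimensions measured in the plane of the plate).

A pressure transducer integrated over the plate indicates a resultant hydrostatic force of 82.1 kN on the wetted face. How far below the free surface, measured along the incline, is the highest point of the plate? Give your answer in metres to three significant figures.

y_top ≈ 6.05 m

γ = ρg = 796 × 9.81 / 1000 = 7.80876 kN/m³.
A = π(0.95)² = 2.83529 m².
From F = γ·h_c·A, the centroid depth is h_c = 82.1/(7.80876 × 2.83529) = 3.7082 m.
The plate makes 58° with the vertical, i.e. θ = 90° − 58° = 32° to the horizontal. Measuring y along the incline from the free-surface line, vertical depth h = y·sinθ with sinθ = 0.529919.
Along the incline, y_c = h_c/sinθ = 3.7082/0.529919 = 6.99767 m.
The centroid is at the centre, 0.95 m below the top of the plate, so the highest point sits at y_top = 6.99767 − 0.95 = 6.04767 m along the incline.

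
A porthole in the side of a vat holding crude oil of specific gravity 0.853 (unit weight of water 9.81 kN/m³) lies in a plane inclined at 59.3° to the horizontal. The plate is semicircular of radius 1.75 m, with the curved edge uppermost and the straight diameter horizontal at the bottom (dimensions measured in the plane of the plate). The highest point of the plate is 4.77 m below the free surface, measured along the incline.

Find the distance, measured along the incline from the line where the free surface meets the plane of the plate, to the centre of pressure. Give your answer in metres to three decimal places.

γ = 0.853 × 9.81 = 8.36793 kN/m³.
Let θ = 59.3° be the plate's angle to the horizontal; measure y along the incline from where the plane meets the free surface. Vertical depth h = y·sinθ with sinθ = 0.859852.
The centroid lies 4r/(3π) = 0.742723 m above the diameter, so r − 4r/(3π) = 1.75 − 0.742723 = 1.00728 m below the topmost point, so y_c = 4.77 + 1.00728 = 5.77728 m and h_c = 5.77728 × 0.859852 = 4.96761 m.
A = πr²/2 = π × 1.75²/2 = 4.81056 m².
Resultant F = γ·h_c·A = 8.36793 × 4.96761 × 4.81056 = 199.968 kN.
I_c = (π/8 − 8/(9π))·r⁴ = 0.109757 × 1.75⁴ = 1.0294 m⁴.
Centre of pressure: y_p = y_c + I_c/(y_c·A) = 5.77728 + 1.0294/(5.77728 × 4.81056) = 5.77728 + 0.0370395 = 5.81432 m along the plane.

y_p = 5.814 m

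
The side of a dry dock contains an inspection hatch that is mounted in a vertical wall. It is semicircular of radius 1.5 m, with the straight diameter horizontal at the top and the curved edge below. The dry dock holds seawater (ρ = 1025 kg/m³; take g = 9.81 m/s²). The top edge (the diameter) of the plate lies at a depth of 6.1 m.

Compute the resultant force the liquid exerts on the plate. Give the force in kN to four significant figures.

F ≈ 239.4 kN

γ = ρg = 1025 × 9.81 / 1000 = 10.05525 kN/m³.
The centroid of a semicircle lies 4r/(3π) = 0.63662 m from the diameter, here below the top edge, so the centroid depth is h_c = 6.1 + 0.63662 = 6.73662 m.
A = πr²/2 = π × 1.5²/2 = 3.53429 m².
Resultant F = γ·h_c·A = 10.05525 × 6.73662 × 3.53429 = 239.407 kN.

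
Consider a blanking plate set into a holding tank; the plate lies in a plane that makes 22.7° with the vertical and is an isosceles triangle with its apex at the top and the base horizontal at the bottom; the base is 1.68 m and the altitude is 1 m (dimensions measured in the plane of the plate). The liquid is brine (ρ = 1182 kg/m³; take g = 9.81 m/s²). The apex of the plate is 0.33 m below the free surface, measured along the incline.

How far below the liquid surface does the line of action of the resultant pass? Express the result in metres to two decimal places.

h_p = 0.97 m

γ = ρg = 1182 × 9.81 / 1000 = 11.59542 kN/m³.
The plate makes 22.7° with the vertical, i.e. θ = 90° − 22.7° = 67.3° to the horizontal. Measuring y along the incline from the free-surface line, vertical depth h = y·sinθ with sinθ = 0.922538.
With the apex up, the centroid sits 2h/3 = 2 × 1/3 = 0.666667 m below the apex, so y_c = 0.33 + 0.666667 = 0.996667 m and h_c = 0.996667 × 0.922538 = 0.919463 m.
A = ½ × 1.68 × 1 = 0.84 m².
Resultant F = γ·h_c·A = 11.59542 × 0.919463 × 0.84 = 8.95571 kN.
I_c = b·h³/36 = 1.68 × 1³/36 = 0.0466667 m⁴.
Centre of pressure: y_p = y_c + I_c/(y_c·A) = 0.996667 + 0.0466667/(0.996667 × 0.84) = 0.996667 + 0.0557414 = 1.05241 m along the plane.
Vertically, h_p = y_p·sinθ = 1.05241 × 0.922538 = 0.970888 m.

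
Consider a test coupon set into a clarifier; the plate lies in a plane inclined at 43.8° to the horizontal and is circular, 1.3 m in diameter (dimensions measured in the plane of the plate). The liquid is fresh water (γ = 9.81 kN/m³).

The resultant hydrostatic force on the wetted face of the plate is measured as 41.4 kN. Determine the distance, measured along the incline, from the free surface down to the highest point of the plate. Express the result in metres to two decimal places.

y_top ≈ 3.94 m

γ = 9.81 kN/m³.
A = π(0.65)² = 1.32732 m².
From F = γ·h_c·A, the centroid depth is h_c = 41.4/(9.81 × 1.32732) = 3.17948 m.
Let θ = 43.8° be the plate's angle to the horizontal; measure y along the incline from where the plane meets the free surface. Vertical depth h = y·sinθ with sinθ = 0.692143.
Along the incline, y_c = h_c/sinθ = 3.17948/0.692143 = 4.59368 m.
The centroid is at the centre, 0.65 m below the top of the plate, so the highest point sits at y_top = 4.59368 − 0.65 = 3.94368 m along the incline.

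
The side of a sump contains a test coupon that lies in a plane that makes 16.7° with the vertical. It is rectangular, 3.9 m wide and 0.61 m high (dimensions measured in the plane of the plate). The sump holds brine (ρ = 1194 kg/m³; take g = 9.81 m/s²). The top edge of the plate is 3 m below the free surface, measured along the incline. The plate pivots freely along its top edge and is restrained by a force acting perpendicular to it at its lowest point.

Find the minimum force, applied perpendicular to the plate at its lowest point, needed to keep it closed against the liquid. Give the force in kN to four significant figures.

P ≈ 45.46 kN

γ = ρg = 1194 × 9.81 / 1000 = 11.71314 kN/m³.
The plate makes 16.7° with the vertical, i.e. θ = 90° − 16.7° = 73.3° to the horizontal. Measuring y along the incline from the free-surface line, vertical depth h = y·sinθ with sinθ = 0.957822.
The centroid lies 0.61/2 = 0.305 m below the top edge, so y_c = 3 + 0.305 = 3.305 m and h_c = 3.305 × 0.957822 = 3.1656 m.
A = 3.9 × 0.61 = 2.379 m².
Resultant F = γ·h_c·A = 11.71314 × 3.1656 × 2.379 = 88.2112 kN.
I_c = b·h³/12 = 3.9 × 0.61³/12 = 0.0737688 m⁴.
Centre of pressure: y_p = y_c + I_c/(y_c·A) = 3.305 + 0.0737688/(3.305 × 2.379) = 3.305 + 0.00938225 = 3.31438 m along the plane.
The resultant acts 0.305 + 0.00938225 = 0.314382 m (along the plate) below the hinge at the top edge, so the moment about the hinge is M = F × 0.314382 = 88.2112 × 0.314382 = 27.732 kN·m.
A normal force at the bottom, 0.61 m from the hinge, must supply this moment: P = 27.732/0.61 = 45.4623 kN.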